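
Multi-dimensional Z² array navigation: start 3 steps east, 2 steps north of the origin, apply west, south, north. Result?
(2, 2)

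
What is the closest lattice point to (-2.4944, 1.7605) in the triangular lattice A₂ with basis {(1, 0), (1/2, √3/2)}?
(-2, 1.732)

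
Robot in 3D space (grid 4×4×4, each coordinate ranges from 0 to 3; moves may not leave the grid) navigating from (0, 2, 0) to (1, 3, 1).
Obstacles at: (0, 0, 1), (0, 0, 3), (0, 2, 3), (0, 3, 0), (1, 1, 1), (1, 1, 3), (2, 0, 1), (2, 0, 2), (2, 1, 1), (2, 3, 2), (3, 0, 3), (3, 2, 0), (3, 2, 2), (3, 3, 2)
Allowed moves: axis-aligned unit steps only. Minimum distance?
3
(one shortest path: (0, 2, 0) → (1, 2, 0) → (1, 3, 0) → (1, 3, 1))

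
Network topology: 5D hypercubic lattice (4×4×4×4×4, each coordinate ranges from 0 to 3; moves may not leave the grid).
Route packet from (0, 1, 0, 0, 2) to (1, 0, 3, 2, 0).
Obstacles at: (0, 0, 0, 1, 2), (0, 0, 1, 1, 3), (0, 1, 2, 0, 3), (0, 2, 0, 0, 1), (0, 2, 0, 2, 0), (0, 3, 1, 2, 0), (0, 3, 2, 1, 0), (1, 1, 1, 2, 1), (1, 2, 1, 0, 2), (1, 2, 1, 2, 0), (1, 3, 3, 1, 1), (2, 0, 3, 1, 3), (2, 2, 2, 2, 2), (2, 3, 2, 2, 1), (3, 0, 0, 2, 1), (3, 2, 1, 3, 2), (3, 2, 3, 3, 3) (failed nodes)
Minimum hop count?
9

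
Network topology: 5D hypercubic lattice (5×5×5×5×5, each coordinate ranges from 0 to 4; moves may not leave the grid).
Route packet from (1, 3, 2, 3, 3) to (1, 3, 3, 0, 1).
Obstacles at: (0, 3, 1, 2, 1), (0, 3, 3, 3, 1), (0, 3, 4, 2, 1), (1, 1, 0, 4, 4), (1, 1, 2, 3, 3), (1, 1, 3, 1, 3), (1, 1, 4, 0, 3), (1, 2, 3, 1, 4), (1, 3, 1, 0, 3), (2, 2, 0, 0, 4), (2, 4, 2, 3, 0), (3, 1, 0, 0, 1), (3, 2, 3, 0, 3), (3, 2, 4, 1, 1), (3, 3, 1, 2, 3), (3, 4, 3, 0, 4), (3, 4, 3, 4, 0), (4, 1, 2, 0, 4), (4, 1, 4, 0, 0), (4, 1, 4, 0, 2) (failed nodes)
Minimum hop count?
6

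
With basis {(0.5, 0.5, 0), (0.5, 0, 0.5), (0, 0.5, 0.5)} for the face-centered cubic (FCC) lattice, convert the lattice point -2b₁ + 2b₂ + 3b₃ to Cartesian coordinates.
(0, 0.5, 2.5)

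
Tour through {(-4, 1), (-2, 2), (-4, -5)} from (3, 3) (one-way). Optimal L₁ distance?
15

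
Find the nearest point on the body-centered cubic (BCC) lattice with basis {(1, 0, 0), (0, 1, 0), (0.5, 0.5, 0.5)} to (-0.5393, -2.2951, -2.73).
(-0.5, -2.5, -2.5)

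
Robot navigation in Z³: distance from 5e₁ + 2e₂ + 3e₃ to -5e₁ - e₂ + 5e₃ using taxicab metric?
15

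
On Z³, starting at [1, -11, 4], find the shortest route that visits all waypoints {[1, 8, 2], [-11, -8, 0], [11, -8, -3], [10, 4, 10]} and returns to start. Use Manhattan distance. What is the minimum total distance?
112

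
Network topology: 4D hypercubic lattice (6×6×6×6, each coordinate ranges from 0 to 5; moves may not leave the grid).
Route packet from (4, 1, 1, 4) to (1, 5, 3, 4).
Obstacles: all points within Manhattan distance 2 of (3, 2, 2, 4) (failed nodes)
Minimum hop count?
11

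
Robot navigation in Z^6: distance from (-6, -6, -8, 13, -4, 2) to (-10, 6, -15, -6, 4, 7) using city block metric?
55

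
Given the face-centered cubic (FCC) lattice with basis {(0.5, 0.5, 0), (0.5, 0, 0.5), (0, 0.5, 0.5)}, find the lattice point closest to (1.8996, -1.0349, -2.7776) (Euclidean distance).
(2, -1, -3)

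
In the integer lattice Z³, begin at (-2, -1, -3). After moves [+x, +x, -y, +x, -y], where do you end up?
(1, -3, -3)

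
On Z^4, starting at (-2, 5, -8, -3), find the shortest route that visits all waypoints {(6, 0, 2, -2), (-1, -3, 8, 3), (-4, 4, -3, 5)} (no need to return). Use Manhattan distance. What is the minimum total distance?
60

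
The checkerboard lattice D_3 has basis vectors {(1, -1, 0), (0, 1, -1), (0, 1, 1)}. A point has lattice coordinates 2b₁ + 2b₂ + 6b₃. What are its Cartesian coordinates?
(2, 6, 4)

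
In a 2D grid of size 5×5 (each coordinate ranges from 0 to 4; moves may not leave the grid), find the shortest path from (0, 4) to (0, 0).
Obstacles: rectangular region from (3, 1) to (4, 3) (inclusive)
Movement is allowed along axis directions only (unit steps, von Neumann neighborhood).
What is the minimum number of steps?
4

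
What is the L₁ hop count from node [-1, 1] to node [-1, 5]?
4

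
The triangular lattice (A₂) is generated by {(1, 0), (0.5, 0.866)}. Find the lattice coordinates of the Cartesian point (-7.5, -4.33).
-5b₁ - 5b₂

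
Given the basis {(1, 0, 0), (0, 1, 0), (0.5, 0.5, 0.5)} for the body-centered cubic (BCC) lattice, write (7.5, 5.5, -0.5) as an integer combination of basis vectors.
8b₁ + 6b₂ - b₃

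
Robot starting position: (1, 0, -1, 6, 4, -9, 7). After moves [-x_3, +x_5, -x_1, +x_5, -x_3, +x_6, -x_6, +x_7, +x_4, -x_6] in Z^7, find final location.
(0, 0, -3, 7, 6, -10, 8)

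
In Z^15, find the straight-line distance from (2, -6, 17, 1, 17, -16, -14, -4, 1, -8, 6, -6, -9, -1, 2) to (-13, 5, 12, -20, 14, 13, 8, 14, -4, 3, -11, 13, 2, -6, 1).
58.4209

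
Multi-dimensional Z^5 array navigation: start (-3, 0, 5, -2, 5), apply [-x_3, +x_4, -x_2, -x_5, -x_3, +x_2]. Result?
(-3, 0, 3, -1, 4)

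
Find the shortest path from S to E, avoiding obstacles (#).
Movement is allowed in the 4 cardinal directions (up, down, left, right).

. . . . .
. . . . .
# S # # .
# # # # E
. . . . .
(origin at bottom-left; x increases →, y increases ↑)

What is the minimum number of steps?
6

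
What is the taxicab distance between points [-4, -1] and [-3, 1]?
3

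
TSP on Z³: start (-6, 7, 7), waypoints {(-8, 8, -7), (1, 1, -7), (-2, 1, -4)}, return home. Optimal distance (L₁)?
60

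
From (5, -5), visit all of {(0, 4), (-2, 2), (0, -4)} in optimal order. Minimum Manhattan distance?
18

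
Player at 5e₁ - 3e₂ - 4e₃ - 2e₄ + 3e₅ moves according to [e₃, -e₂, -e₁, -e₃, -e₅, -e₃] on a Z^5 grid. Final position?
(4, -4, -5, -2, 2)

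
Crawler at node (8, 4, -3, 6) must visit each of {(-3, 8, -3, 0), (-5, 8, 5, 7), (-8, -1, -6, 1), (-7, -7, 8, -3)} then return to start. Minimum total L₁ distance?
120
(one optimal route: (8, 4, -3, 6) → (-3, 8, -3, 0) → (-8, -1, -6, 1) → (-7, -7, 8, -3) → (-5, 8, 5, 7) → (8, 4, -3, 6))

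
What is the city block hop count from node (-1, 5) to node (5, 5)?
6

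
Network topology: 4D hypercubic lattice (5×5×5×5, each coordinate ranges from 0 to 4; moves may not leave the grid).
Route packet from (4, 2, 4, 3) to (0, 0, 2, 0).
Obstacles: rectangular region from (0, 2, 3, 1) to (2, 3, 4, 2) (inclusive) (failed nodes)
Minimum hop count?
11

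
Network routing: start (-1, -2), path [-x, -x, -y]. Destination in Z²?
(-3, -3)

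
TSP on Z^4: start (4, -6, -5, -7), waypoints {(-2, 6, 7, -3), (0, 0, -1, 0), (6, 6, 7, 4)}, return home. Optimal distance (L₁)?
92
(one optimal route: (4, -6, -5, -7) → (0, 0, -1, 0) → (-2, 6, 7, -3) → (6, 6, 7, 4) → (4, -6, -5, -7))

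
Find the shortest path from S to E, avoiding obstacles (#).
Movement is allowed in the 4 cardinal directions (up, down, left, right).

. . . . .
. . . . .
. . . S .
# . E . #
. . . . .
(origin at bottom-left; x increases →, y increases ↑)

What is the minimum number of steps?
2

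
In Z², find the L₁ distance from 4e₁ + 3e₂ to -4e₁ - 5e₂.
16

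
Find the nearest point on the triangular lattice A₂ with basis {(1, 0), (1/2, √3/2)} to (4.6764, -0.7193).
(4.5, -0.866)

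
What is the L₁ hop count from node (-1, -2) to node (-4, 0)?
5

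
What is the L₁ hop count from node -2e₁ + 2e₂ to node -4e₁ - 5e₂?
9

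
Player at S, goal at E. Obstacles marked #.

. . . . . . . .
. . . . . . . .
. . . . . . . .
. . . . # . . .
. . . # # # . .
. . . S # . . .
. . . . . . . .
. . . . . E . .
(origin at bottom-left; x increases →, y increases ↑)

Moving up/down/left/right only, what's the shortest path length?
4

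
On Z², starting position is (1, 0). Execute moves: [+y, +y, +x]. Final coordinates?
(2, 2)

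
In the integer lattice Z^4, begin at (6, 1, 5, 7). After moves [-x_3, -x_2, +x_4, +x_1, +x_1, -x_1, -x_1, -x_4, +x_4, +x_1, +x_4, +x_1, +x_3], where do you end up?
(8, 0, 5, 9)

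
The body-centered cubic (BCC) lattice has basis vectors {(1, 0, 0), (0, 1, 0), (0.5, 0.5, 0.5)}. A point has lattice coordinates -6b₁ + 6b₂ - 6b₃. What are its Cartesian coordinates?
(-9, 3, -3)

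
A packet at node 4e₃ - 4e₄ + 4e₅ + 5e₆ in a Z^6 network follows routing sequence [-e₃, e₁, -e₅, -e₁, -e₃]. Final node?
(0, 0, 2, -4, 3, 5)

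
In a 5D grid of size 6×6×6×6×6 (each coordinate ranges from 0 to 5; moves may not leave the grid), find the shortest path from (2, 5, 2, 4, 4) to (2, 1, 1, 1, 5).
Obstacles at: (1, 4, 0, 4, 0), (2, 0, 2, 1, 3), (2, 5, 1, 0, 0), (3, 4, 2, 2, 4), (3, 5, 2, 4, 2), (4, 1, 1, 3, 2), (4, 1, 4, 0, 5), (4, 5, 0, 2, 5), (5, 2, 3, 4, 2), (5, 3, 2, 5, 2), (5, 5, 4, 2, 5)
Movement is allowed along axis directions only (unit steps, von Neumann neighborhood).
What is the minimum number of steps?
9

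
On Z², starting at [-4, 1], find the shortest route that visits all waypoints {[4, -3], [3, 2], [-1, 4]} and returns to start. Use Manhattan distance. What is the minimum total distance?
30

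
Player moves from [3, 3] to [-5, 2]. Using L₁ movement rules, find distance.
9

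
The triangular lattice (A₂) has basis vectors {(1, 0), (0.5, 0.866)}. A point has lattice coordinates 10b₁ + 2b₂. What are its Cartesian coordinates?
(11, 1.732)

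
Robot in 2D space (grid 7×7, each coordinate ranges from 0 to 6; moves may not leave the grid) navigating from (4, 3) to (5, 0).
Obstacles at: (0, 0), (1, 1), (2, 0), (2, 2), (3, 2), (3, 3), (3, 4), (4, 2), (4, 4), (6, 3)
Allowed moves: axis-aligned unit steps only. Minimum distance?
4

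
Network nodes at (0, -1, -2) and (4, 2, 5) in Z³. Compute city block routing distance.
14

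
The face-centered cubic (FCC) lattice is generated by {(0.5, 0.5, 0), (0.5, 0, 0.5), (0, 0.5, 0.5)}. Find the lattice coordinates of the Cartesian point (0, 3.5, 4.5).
-b₁ + b₂ + 8b₃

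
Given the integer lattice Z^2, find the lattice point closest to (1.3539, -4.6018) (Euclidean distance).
(1, -5)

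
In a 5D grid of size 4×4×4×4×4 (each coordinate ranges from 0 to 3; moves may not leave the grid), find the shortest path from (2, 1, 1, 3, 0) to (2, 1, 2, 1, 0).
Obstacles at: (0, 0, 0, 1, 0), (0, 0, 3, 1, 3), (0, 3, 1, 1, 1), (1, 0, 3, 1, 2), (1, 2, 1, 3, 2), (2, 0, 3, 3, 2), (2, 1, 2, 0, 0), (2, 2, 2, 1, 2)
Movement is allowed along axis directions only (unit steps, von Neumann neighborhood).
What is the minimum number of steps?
3
(one shortest path: (2, 1, 1, 3, 0) → (2, 1, 2, 3, 0) → (2, 1, 2, 2, 0) → (2, 1, 2, 1, 0))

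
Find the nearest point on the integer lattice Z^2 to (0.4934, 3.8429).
(0, 4)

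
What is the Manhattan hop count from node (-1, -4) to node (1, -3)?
3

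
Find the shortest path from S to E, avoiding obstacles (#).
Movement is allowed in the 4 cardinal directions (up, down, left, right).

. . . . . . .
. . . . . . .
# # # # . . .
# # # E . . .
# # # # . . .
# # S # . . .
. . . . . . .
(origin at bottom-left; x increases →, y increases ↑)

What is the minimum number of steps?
7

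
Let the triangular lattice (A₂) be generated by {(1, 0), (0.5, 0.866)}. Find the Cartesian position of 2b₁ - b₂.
(1.5, -0.866)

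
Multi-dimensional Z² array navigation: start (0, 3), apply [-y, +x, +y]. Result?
(1, 3)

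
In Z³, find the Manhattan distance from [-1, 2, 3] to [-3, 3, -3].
9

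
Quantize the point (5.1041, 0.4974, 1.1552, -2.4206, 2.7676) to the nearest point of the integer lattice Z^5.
(5, 0, 1, -2, 3)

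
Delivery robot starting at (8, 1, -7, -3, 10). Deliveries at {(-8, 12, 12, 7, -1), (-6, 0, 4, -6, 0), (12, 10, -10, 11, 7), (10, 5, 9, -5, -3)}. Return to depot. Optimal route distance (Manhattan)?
192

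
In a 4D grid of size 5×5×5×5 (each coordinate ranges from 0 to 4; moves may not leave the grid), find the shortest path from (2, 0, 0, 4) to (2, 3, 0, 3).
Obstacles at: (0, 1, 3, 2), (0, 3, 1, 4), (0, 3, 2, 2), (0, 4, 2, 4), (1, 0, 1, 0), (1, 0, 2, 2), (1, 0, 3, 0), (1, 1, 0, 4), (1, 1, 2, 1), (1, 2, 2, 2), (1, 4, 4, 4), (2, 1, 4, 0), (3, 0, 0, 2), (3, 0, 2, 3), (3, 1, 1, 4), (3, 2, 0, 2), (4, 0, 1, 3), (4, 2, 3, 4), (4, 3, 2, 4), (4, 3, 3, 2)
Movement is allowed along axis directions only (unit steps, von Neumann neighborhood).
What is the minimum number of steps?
4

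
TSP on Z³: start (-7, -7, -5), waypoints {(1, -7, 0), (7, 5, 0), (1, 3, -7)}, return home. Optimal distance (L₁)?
66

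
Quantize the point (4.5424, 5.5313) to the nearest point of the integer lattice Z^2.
(5, 6)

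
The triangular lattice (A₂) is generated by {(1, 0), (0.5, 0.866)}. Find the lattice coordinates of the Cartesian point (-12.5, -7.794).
-8b₁ - 9b₂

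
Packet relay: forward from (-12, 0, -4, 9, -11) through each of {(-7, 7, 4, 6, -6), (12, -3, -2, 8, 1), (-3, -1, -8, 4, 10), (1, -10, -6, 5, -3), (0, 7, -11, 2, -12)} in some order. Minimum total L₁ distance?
156
(one optimal route: (-12, 0, -4, 9, -11) → (-7, 7, 4, 6, -6) → (0, 7, -11, 2, -12) → (-3, -1, -8, 4, 10) → (1, -10, -6, 5, -3) → (12, -3, -2, 8, 1))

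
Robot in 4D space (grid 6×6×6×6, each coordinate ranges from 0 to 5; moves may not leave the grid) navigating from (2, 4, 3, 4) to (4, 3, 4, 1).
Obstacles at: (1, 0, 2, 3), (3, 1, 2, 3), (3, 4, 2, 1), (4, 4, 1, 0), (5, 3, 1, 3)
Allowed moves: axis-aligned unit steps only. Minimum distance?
7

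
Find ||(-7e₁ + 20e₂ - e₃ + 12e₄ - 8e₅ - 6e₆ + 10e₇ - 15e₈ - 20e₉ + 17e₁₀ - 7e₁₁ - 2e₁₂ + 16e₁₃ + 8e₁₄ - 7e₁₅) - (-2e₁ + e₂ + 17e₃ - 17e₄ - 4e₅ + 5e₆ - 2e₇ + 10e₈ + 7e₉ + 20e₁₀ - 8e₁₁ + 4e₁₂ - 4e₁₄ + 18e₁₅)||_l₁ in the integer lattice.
213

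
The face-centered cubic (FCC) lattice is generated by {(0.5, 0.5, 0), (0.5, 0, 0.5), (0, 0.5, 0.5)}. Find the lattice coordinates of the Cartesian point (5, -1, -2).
6b₁ + 4b₂ - 8b₃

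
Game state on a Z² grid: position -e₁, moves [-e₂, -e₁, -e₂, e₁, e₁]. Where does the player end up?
(0, -2)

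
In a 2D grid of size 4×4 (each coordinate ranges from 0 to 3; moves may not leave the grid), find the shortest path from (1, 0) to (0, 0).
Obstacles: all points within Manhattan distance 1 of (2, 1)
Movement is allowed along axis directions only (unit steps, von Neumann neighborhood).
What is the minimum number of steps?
1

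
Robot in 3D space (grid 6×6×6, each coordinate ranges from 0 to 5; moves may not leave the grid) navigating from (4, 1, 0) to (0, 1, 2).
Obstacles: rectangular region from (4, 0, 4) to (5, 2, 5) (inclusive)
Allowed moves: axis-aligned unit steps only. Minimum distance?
6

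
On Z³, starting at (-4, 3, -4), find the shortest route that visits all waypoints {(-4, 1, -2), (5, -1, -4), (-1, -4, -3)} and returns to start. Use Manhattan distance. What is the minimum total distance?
36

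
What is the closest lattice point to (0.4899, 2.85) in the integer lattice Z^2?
(0, 3)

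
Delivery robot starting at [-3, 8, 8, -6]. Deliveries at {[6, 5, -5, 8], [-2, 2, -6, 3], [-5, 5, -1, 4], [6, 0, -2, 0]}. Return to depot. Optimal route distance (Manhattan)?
102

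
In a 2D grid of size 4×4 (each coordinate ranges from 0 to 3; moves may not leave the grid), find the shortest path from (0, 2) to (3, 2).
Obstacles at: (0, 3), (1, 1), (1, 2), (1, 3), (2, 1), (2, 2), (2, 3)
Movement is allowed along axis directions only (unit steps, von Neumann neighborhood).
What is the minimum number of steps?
7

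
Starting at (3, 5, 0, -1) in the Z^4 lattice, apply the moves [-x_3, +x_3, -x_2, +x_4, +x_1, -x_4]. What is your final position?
(4, 4, 0, -1)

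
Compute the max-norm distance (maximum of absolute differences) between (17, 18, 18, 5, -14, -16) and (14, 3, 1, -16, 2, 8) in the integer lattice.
24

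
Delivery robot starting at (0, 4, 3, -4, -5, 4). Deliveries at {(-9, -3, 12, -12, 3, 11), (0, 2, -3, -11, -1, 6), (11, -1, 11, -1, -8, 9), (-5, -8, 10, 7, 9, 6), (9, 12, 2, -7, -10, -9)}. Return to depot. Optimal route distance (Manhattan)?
242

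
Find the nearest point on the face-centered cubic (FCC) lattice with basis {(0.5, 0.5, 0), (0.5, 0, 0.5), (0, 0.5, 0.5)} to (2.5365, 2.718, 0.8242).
(2.5, 2.5, 1)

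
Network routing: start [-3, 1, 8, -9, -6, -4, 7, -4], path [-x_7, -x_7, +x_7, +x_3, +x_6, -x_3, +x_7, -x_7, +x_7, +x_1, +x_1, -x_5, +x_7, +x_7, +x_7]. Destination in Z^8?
(-1, 1, 8, -9, -7, -3, 10, -4)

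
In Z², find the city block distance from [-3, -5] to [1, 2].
11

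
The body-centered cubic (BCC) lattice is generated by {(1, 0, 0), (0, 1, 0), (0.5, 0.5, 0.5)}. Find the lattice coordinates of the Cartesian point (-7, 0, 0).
-7b₁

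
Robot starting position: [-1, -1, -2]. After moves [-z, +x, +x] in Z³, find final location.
(1, -1, -3)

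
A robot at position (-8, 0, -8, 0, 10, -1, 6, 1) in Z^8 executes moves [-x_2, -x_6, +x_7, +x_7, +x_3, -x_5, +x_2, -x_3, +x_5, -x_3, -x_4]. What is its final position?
(-8, 0, -9, -1, 10, -2, 8, 1)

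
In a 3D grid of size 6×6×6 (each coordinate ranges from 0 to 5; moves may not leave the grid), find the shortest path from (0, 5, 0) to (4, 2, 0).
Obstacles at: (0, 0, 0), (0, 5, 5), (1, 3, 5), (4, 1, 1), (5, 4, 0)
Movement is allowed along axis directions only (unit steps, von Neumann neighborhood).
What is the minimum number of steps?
7
(one shortest path: (0, 5, 0) → (1, 5, 0) → (2, 5, 0) → (3, 5, 0) → (4, 5, 0) → (4, 4, 0) → (4, 3, 0) → (4, 2, 0))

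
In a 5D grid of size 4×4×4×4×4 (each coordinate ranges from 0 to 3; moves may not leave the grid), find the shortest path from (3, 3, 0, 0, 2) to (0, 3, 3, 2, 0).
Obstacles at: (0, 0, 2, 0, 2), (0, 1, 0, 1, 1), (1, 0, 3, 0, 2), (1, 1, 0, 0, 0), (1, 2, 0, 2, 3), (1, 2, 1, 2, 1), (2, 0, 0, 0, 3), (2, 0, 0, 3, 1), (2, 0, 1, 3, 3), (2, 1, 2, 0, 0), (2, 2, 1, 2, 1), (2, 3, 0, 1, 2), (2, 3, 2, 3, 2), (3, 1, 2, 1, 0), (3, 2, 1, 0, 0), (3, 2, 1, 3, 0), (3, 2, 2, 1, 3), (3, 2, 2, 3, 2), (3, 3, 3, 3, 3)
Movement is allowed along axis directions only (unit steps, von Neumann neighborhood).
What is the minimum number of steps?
10
(one shortest path: (3, 3, 0, 0, 2) → (2, 3, 0, 0, 2) → (1, 3, 0, 0, 2) → (0, 3, 0, 0, 2) → (0, 3, 1, 0, 2) → (0, 3, 2, 0, 2) → (0, 3, 3, 0, 2) → (0, 3, 3, 1, 2) → (0, 3, 3, 2, 2) → (0, 3, 3, 2, 1) → (0, 3, 3, 2, 0))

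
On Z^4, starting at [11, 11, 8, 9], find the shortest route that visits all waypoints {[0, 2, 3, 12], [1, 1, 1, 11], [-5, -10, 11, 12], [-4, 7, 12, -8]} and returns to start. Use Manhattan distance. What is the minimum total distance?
138
(one optimal route: (11, 11, 8, 9) → (1, 1, 1, 11) → (0, 2, 3, 12) → (-5, -10, 11, 12) → (-4, 7, 12, -8) → (11, 11, 8, 9))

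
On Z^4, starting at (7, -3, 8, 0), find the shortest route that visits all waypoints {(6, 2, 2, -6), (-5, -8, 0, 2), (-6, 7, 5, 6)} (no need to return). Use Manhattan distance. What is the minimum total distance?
74
(one optimal route: (7, -3, 8, 0) → (6, 2, 2, -6) → (-5, -8, 0, 2) → (-6, 7, 5, 6))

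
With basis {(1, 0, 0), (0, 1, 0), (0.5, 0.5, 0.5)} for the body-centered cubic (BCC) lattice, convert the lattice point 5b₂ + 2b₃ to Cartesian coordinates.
(1, 6, 1)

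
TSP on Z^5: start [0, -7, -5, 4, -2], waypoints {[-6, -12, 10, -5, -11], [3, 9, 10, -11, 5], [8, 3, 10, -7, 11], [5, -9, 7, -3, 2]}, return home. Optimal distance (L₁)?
178
(one optimal route: (0, -7, -5, 4, -2) → (-6, -12, 10, -5, -11) → (3, 9, 10, -11, 5) → (8, 3, 10, -7, 11) → (5, -9, 7, -3, 2) → (0, -7, -5, 4, -2))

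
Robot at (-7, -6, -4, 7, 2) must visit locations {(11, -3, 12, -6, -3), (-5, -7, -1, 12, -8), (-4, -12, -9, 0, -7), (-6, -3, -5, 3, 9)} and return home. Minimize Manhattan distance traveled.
174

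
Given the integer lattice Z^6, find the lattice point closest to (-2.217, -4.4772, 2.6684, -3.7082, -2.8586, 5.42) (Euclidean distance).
(-2, -4, 3, -4, -3, 5)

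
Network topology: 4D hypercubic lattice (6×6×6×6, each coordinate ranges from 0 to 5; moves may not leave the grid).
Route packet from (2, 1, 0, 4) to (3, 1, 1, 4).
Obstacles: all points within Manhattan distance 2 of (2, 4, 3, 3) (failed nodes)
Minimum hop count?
2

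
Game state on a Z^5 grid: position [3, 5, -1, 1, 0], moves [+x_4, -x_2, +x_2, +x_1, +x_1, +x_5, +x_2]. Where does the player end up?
(5, 6, -1, 2, 1)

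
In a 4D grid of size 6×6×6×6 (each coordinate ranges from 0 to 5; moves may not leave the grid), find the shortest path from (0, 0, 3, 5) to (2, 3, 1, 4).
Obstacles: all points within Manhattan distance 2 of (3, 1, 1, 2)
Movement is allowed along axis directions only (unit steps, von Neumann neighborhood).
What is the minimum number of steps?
8
(one shortest path: (0, 0, 3, 5) → (1, 0, 3, 5) → (2, 0, 3, 5) → (2, 1, 3, 5) → (2, 2, 3, 5) → (2, 3, 3, 5) → (2, 3, 2, 5) → (2, 3, 1, 5) → (2, 3, 1, 4))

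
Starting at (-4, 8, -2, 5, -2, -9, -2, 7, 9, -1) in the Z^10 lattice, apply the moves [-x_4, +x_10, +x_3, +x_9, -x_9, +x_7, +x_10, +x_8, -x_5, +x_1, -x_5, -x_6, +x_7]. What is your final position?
(-3, 8, -1, 4, -4, -10, 0, 8, 9, 1)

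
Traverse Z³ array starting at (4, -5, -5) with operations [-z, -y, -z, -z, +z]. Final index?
(4, -6, -7)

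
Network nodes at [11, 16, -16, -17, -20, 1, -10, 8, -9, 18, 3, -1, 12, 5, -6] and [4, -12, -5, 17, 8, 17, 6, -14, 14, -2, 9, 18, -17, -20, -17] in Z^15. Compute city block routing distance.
295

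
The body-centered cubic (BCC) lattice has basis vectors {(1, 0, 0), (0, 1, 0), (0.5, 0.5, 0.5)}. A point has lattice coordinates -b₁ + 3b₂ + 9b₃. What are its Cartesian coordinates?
(3.5, 7.5, 4.5)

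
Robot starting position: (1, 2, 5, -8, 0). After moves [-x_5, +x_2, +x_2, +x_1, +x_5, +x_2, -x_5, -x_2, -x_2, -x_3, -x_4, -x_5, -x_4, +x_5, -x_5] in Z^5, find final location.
(2, 3, 4, -10, -2)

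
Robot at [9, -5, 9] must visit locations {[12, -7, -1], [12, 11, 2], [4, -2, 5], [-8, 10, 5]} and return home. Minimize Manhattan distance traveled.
96
(one optimal route: (9, -5, 9) → (12, -7, -1) → (12, 11, 2) → (-8, 10, 5) → (4, -2, 5) → (9, -5, 9))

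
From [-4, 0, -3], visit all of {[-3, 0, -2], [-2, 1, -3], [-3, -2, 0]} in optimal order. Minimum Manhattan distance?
10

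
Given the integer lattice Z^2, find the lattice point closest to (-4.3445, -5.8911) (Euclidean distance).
(-4, -6)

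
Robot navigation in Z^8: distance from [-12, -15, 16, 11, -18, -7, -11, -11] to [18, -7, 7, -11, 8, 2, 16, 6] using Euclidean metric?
57.4804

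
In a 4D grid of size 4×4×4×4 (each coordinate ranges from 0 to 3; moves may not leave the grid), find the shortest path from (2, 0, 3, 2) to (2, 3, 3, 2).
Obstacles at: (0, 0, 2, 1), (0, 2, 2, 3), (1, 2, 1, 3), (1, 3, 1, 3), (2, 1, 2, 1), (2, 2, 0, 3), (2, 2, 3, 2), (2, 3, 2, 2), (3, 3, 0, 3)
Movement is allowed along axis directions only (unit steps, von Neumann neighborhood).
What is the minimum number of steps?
5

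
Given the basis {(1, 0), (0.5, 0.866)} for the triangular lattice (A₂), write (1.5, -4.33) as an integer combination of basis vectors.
4b₁ - 5b₂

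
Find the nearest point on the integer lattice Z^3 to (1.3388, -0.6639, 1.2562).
(1, -1, 1)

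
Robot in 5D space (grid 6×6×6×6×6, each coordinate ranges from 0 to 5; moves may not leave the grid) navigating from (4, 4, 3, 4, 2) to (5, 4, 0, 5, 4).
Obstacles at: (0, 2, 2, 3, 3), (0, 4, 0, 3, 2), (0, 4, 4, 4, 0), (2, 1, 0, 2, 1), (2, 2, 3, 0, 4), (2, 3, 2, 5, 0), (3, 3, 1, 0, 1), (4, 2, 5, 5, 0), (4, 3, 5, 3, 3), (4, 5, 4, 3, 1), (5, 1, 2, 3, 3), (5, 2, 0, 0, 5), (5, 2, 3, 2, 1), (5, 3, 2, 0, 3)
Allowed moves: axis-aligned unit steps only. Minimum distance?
7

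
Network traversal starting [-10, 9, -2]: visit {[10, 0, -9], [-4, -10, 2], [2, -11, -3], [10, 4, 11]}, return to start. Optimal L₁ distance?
128
(one optimal route: (-10, 9, -2) → (-4, -10, 2) → (2, -11, -3) → (10, 0, -9) → (10, 4, 11) → (-10, 9, -2))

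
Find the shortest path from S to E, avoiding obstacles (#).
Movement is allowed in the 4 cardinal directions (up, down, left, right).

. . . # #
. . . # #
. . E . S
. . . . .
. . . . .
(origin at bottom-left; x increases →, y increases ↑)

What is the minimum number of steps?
2
(one shortest path: (4, 2) → (3, 2) → (2, 2))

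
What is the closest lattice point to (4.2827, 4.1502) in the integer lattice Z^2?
(4, 4)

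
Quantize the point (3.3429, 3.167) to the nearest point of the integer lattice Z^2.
(3, 3)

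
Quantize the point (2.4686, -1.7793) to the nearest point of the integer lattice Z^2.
(2, -2)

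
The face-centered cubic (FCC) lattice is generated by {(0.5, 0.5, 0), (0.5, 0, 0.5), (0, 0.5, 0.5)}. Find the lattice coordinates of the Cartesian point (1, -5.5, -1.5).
-3b₁ + 5b₂ - 8b₃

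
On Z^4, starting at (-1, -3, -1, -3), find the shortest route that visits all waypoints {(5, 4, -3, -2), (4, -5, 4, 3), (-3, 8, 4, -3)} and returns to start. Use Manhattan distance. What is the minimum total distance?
78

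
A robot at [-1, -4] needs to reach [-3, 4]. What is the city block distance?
10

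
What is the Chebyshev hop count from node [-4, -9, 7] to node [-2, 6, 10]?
15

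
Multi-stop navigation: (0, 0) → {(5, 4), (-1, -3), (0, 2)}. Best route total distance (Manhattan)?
17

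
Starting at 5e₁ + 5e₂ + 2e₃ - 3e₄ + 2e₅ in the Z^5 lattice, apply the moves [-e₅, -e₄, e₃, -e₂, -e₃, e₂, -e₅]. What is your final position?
(5, 5, 2, -4, 0)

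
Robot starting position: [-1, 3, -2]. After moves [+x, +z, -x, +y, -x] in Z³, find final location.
(-2, 4, -1)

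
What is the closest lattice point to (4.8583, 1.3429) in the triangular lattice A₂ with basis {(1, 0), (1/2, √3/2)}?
(5, 1.732)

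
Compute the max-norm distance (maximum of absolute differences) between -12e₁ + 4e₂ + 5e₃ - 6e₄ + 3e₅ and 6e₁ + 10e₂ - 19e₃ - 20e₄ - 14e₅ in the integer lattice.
24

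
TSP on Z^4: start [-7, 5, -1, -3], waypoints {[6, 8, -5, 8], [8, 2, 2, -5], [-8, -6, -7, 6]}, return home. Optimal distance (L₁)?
110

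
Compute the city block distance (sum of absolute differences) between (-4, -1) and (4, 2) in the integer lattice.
11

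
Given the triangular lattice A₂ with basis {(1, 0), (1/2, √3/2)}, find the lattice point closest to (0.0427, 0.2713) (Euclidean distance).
(0, 0)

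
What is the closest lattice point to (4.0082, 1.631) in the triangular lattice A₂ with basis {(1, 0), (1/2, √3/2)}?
(4, 1.732)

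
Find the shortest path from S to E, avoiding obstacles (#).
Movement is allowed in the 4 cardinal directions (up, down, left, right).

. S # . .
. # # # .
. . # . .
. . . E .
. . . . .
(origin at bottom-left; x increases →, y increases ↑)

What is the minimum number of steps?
7
(one shortest path: (1, 4) → (0, 4) → (0, 3) → (0, 2) → (1, 2) → (1, 1) → (2, 1) → (3, 1))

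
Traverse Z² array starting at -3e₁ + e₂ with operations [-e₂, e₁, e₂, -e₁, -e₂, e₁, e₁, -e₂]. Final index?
(-1, -1)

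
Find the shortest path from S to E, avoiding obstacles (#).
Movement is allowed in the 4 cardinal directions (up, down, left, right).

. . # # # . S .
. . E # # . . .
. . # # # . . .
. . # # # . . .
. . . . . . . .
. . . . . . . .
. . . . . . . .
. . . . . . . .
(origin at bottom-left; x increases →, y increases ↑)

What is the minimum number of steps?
13
(one shortest path: (6, 7) → (5, 7) → (5, 6) → (5, 5) → (5, 4) → (5, 3) → (4, 3) → (3, 3) → (2, 3) → (1, 3) → (1, 4) → (1, 5) → (1, 6) → (2, 6))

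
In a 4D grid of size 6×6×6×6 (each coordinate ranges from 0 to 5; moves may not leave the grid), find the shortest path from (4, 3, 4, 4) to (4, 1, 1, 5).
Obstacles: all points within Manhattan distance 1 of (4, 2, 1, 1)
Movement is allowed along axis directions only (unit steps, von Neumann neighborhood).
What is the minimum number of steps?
6
(one shortest path: (4, 3, 4, 4) → (4, 2, 4, 4) → (4, 1, 4, 4) → (4, 1, 3, 4) → (4, 1, 2, 4) → (4, 1, 1, 4) → (4, 1, 1, 5))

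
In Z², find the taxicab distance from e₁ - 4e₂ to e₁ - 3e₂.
1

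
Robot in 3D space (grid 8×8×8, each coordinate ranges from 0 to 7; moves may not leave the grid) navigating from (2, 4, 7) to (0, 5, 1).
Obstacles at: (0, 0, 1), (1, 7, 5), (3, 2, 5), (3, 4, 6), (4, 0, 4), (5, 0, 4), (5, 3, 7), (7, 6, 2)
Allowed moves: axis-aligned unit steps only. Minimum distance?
9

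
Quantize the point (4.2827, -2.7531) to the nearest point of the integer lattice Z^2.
(4, -3)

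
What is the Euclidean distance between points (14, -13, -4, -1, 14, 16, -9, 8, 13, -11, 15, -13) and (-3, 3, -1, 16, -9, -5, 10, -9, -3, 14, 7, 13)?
63.9062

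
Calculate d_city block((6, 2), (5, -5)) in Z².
8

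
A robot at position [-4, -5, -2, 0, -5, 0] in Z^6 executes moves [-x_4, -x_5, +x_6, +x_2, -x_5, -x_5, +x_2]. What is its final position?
(-4, -3, -2, -1, -8, 1)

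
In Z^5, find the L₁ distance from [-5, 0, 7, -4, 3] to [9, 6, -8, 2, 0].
44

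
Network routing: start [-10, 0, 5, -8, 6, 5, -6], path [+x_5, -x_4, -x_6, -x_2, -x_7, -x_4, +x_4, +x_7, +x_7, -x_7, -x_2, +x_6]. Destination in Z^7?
(-10, -2, 5, -9, 7, 5, -6)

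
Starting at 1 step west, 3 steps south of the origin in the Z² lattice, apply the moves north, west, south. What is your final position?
(-2, -3)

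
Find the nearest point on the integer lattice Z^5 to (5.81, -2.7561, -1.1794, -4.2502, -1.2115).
(6, -3, -1, -4, -1)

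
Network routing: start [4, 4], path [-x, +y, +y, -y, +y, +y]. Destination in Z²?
(3, 7)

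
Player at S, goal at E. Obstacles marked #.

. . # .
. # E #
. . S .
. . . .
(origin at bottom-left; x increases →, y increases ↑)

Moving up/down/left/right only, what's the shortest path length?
1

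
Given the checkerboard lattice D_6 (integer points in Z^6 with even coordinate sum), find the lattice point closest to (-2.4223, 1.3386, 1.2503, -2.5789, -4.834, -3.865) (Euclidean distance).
(-2, 1, 1, -3, -5, -4)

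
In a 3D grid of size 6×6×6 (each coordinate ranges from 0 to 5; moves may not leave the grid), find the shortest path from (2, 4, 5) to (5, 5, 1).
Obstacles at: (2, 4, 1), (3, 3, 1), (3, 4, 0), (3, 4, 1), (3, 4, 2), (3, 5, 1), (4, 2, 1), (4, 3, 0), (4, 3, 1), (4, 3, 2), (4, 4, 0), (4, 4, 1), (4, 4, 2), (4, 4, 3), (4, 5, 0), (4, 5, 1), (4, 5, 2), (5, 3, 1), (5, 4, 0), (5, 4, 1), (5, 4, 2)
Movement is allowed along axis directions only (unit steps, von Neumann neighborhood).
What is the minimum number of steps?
8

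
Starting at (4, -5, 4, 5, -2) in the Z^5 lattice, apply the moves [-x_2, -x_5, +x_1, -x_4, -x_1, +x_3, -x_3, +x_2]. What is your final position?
(4, -5, 4, 4, -3)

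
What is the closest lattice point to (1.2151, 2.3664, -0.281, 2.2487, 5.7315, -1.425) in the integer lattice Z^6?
(1, 2, 0, 2, 6, -1)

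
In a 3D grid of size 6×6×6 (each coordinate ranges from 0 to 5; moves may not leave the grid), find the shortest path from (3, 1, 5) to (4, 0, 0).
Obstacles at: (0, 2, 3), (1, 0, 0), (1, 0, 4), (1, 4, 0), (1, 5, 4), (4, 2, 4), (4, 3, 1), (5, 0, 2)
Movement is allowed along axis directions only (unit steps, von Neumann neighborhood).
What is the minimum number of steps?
7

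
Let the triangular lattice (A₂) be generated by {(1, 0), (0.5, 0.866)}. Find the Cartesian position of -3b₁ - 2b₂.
(-4, -1.732)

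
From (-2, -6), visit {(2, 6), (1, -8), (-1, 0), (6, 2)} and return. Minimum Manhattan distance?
44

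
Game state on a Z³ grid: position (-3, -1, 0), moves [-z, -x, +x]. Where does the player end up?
(-3, -1, -1)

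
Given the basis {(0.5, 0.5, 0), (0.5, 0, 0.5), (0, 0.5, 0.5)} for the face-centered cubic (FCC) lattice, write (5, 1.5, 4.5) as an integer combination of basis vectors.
2b₁ + 8b₂ + b₃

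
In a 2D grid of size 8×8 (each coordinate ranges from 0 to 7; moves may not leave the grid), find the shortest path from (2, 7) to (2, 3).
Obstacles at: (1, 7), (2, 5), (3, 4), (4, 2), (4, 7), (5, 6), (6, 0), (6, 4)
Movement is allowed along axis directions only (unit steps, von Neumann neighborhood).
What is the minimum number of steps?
6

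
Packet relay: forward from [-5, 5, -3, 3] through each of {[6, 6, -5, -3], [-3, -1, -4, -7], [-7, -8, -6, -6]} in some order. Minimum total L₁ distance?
55
(one optimal route: (-5, 5, -3, 3) → (6, 6, -5, -3) → (-3, -1, -4, -7) → (-7, -8, -6, -6))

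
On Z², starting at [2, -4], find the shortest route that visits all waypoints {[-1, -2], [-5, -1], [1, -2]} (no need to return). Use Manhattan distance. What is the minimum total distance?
10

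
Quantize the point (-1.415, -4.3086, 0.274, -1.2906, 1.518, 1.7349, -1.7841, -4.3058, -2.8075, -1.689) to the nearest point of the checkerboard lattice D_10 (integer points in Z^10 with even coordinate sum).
(-1, -4, 0, -1, 1, 2, -2, -4, -3, -2)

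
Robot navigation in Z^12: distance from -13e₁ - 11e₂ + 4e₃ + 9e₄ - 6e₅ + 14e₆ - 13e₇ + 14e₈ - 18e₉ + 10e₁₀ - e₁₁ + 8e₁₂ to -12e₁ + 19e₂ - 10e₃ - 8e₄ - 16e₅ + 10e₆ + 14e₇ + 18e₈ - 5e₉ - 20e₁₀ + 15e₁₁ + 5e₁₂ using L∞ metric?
30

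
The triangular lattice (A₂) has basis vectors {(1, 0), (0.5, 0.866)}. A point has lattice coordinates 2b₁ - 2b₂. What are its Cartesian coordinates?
(1, -1.732)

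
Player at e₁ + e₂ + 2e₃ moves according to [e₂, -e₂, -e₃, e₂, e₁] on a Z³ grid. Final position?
(2, 2, 1)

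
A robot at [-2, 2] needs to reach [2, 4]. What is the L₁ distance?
6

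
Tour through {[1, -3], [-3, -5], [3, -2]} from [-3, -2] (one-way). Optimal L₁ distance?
12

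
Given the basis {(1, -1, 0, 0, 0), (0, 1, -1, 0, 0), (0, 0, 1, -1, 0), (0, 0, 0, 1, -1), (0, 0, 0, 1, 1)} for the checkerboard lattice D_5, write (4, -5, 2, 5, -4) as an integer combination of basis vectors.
4b₁ - b₂ + b₃ + 5b₄ + b₅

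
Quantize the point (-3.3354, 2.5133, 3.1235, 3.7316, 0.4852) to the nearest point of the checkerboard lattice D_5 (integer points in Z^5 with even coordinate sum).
(-3, 2, 3, 4, 0)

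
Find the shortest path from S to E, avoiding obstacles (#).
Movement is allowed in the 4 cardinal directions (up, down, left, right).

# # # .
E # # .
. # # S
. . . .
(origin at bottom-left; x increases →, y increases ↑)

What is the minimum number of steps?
6
(one shortest path: (3, 1) → (3, 0) → (2, 0) → (1, 0) → (0, 0) → (0, 1) → (0, 2))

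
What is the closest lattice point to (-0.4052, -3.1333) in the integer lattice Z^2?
(0, -3)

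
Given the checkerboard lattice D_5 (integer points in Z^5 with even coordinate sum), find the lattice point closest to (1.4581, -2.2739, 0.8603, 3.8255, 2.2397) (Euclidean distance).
(1, -2, 1, 4, 2)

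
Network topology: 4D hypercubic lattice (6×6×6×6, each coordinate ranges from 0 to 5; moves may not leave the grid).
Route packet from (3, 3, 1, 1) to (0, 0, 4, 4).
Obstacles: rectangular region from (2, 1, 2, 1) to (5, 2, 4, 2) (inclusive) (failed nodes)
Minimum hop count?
12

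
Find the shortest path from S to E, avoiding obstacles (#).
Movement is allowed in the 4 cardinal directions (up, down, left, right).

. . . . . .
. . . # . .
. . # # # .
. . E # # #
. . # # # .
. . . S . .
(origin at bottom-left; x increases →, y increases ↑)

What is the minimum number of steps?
5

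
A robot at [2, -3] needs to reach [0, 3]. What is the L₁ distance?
8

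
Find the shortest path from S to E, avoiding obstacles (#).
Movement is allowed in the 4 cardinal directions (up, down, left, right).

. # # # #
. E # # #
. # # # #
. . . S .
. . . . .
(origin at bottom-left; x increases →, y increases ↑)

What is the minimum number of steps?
6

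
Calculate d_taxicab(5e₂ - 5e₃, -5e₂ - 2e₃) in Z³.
13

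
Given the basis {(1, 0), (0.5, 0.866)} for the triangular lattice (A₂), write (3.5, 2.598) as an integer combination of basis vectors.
2b₁ + 3b₂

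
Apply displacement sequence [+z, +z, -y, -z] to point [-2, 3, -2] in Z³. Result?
(-2, 2, -1)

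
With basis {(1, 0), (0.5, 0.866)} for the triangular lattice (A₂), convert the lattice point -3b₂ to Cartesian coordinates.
(-1.5, -2.598)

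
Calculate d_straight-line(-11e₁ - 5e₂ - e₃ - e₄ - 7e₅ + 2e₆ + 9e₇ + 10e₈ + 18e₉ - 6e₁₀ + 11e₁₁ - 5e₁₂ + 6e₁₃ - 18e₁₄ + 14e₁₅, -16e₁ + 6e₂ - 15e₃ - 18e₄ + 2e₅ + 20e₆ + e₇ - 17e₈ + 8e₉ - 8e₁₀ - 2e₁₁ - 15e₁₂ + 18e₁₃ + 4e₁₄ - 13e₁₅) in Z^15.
59.6574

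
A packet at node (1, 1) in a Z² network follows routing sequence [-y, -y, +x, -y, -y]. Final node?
(2, -3)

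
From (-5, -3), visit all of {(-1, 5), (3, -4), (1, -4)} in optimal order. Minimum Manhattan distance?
22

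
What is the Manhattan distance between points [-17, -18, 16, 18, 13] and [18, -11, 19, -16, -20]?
112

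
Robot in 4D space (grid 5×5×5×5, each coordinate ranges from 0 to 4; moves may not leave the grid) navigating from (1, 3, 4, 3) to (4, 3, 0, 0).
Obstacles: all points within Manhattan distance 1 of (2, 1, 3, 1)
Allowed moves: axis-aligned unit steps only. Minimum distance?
10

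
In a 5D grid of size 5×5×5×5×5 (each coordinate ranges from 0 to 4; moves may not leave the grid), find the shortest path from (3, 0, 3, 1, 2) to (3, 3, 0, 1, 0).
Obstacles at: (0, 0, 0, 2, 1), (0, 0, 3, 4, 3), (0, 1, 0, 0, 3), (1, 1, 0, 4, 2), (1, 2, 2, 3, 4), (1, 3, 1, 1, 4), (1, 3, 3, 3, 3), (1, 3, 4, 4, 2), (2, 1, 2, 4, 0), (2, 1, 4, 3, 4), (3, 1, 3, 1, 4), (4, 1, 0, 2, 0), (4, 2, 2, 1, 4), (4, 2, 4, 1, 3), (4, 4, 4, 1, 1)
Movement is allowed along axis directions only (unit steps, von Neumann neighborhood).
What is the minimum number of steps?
8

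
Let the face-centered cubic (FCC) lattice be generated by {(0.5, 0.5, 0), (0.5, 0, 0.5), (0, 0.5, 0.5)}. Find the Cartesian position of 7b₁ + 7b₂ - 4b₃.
(7, 1.5, 1.5)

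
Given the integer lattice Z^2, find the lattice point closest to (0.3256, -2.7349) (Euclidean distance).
(0, -3)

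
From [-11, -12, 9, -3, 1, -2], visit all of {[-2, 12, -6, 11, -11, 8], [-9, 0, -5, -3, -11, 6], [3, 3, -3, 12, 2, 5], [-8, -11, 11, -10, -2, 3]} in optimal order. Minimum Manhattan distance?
138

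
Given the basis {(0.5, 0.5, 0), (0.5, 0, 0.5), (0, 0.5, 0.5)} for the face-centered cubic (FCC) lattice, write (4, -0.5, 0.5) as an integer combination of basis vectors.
3b₁ + 5b₂ - 4b₃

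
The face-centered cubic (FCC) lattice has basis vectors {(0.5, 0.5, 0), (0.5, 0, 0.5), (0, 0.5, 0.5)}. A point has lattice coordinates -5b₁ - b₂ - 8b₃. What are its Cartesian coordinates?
(-3, -6.5, -4.5)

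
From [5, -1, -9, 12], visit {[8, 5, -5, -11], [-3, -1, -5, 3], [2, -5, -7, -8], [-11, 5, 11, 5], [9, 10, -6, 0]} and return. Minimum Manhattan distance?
168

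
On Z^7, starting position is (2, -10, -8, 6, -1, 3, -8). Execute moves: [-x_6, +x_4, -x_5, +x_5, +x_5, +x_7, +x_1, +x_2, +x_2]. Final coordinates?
(3, -8, -8, 7, 0, 2, -7)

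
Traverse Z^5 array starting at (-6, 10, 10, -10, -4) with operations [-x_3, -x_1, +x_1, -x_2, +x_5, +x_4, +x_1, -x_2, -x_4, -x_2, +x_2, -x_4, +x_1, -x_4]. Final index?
(-4, 8, 9, -12, -3)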